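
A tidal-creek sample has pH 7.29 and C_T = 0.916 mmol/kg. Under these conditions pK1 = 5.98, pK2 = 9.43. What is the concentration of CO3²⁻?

α₂ = 1 / (1 + [H⁺]/K2 + [H⁺]²/(K1K2)) = 1 / (1 + 10^+2.14 + 10^+0.83)
   = 1 / (1 + 138.04 + 6.7608) = 1/145.80 = 0.006859
[CO3²⁻] = α₂ × DIC = 0.006859 × 0.916 = 0.00628 mmol/kg = 6.28 μmol/kg

[CO3²⁻] = 6.28 μmol/kg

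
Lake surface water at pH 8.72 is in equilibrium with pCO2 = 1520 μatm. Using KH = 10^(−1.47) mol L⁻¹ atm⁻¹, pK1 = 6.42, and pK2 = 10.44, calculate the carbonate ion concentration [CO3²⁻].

[CO2*] = KH · pCO2 = 10^(−1.47) × 1520×10^-6 = 5.150×10^-5 mol/L
α₀ = 1/(1 + K1/[H⁺] + K1K2/[H⁺]²) = 1/(1 + 10^+2.30 + 10^+0.58) = 0.004894
DIC = [CO2*]/α₀ = 5.150×10^-5 / 0.004894 = 10.52 mmol/L
[CO3²⁻] = α₂·DIC; α₂ = 0.01861, so [CO3²⁻] = 0.01861 × 10.52 = 0.196 mmol/L

[CO3²⁻] = 0.196 mmol/L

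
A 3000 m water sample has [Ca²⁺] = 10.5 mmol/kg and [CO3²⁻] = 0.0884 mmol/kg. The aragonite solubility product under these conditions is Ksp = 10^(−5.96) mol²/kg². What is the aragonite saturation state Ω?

Ksp = 10^(−5.96) = 1.096×10^-6
Ω = [Ca²⁺][CO3²⁻]/Ksp = (10.5×10^-3)(0.0884×10^-3) / 1.096×10^-6 = 0.847

Ω = 0.847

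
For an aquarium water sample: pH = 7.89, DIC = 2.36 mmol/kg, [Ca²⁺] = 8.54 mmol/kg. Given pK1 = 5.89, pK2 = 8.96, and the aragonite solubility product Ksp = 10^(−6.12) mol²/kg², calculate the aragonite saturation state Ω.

α₂ = 1 / (1 + [H⁺]/K2 + [H⁺]²/(K1K2)) = 1 / (1 + 10^+1.07 + 10^-0.93)
   = 1 / (1 + 11.749 + 0.11749) = 1/12.866 = 0.07772
[CO3²⁻] = α₂ × DIC = 0.07772 × 2.36 = 0.1834 mmol/kg
Ksp = 10^(−6.12) = 7.586×10^-7
Ω = [Ca²⁺][CO3²⁻]/Ksp = (8.54×10^-3)(1.834×10^-4) / 7.586×10^-7 = 2.06

Ω = 2.06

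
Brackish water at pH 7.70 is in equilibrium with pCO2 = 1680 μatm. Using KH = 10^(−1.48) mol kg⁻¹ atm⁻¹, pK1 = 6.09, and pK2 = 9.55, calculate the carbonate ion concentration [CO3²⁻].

[CO2*] = KH · pCO2 = 10^(−1.48) × 1680×10^-6 = 5.563×10^-5 mol/kg
α₀ = 1/(1 + K1/[H⁺] + K1K2/[H⁺]²) = 1/(1 + 10^+1.61 + 10^-0.24) = 0.02363
DIC = [CO2*]/α₀ = 5.563×10^-5 / 0.02363 = 2.354 mmol/kg
[CO3²⁻] = α₂·DIC; α₂ = 0.01360, so [CO3²⁻] = 0.01360 × 2.354 = 0.0320 mmol/kg

[CO3²⁻] = 0.0320 mmol/kg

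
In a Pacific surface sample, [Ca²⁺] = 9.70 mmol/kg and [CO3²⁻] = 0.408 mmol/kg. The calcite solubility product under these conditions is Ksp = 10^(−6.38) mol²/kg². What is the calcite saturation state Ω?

Ksp = 10^(−6.38) = 4.169×10^-7
Ω = [Ca²⁺][CO3²⁻]/Ksp = (9.70×10^-3)(0.408×10^-3) / 4.169×10^-7 = 9.49

Ω = 9.49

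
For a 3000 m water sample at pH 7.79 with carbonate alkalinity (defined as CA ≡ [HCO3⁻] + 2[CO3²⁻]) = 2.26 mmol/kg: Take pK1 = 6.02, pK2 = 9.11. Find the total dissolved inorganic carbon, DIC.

CA = [HCO3⁻] + 2[CO3²⁻] = (α₁ + 2α₂)·DIC
At pH 7.79: [H⁺]/K1 = 10^-1.77 = 0.016982, K2/[H⁺] = 10^-1.32 = 0.047863
α₁ = 1/(1 + 0.016982 + 0.047863) = 1/1.0648 = 0.9391; α₂ = α₁·K2/[H⁺] = 0.04495
α₁ + 2α₂ = 1.0290
DIC = CA / (α₁ + 2α₂) = 2.26 / 1.0290 = 2.20 mmol/kg

DIC = 2.20 mmol/kg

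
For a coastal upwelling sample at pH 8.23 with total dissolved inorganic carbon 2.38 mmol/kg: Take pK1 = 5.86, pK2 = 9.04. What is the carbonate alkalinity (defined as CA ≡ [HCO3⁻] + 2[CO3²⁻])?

CA = [HCO3⁻] + 2[CO3²⁻] = (α₁ + 2α₂)·DIC
At pH 8.23: [H⁺]/K1 = 10^-2.37 = 0.0042658, K2/[H⁺] = 10^-0.81 = 0.15488
α₁ = 1/(1 + 0.0042658 + 0.15488) = 1/1.1591 = 0.8627; α₂ = α₁·K2/[H⁺] = 0.1336
α₁ + 2α₂ = 1.1299
CA = 1.1299 × 2.38 = 2.69 mmol/kg

CA = 2.69 mmol/kg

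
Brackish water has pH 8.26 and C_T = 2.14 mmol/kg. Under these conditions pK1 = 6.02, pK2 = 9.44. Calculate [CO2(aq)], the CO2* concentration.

α₀ = 1 / (1 + K1/[H⁺] + K1K2/[H⁺]²) = 1 / (1 + 10^+2.24 + 10^+1.06)
   = 1 / (1 + 173.78 + 11.482) = 1/186.26 = 0.005369
[CO2*] = α₀ × DIC = 0.005369 × 2.14 = 0.0115 mmol/kg = 11.5 μmol/kg

[CO2*] = 11.5 μmol/kg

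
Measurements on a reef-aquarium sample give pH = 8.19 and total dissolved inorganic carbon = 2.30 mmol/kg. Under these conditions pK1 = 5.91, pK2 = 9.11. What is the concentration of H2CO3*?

[CO2*] = 10.7 μmol/kg

α₀ = 1 / (1 + K1/[H⁺] + K1K2/[H⁺]²) = 1 / (1 + 10^+2.28 + 10^+1.36)
   = 1 / (1 + 190.55 + 22.909) = 1/214.45 = 0.004663
[CO2*] = α₀ × DIC = 0.004663 × 2.30 = 0.0107 mmol/kg = 10.7 μmol/kg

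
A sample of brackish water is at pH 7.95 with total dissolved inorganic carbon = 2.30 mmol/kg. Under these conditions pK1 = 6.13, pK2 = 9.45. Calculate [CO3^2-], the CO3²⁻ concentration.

α₂ = 1 / (1 + [H⁺]/K2 + [H⁺]²/(K1K2)) = 1 / (1 + 10^+1.50 + 10^-0.32)
   = 1 / (1 + 31.623 + 0.47863) = 1/33.101 = 0.03021
[CO3²⁻] = α₂ × DIC = 0.03021 × 2.30 = 0.0695 mmol/kg

[CO3²⁻] = 0.0695 mmol/kg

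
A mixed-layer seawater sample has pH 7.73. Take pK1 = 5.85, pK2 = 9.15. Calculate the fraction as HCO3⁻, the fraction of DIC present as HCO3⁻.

α₁ = 1 / (1 + [H⁺]/K1 + K2/[H⁺]) = 1 / (1 + 10^-1.88 + 10^-1.42)
   = 1 / (1 + 0.013183 + 0.038019) = 1/1.0512 = 0.9513

α₁ = 0.951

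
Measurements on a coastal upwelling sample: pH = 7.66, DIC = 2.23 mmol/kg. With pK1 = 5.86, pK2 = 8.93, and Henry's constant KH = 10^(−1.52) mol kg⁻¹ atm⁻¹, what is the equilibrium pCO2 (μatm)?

pCO2 = 1090 μatm

α₀ = 1 / (1 + K1/[H⁺] + K1K2/[H⁺]²) = 1 / (1 + 10^+1.80 + 10^+0.53)
   = 1 / (1 + 63.096 + 3.3884) = 1/67.484 = 0.01482
[CO2*] = α₀ × DIC = 0.01482 × 2.23 = 0.03304 mmol/kg
pCO2 = [CO2*]/KH = 3.304×10^-5 / 3.020×10^-2 = 1090 μatm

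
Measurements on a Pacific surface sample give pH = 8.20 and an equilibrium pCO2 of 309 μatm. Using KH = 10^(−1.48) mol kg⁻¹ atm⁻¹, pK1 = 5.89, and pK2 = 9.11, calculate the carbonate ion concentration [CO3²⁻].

[CO3²⁻] = 0.257 mmol/kg

[CO2*] = KH · pCO2 = 10^(−1.48) × 309×10^-6 = 1.023×10^-5 mol/kg
α₀ = 1/(1 + K1/[H⁺] + K1K2/[H⁺]²) = 1/(1 + 10^+2.31 + 10^+1.40) = 0.004342
DIC = [CO2*]/α₀ = 1.023×10^-5 / 0.004342 = 2.356 mmol/kg
[CO3²⁻] = α₂·DIC; α₂ = 0.1091, so [CO3²⁻] = 0.1091 × 2.356 = 0.257 mmol/kg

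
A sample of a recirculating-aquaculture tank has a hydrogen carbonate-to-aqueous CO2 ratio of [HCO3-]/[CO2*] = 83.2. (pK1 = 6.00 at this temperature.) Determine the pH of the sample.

pH = 7.92

From K1 = [H⁺][HCO3-]/[CO2*]:  pH = pK1 + log₁₀([HCO3-]/[CO2*])
log₁₀(83.2) = +1.920
pH = 6.00 + (+1.920) = 7.92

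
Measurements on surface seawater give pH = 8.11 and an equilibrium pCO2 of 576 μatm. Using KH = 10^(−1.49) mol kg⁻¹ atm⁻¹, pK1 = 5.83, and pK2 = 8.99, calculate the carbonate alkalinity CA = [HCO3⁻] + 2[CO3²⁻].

[CO2*] = KH · pCO2 = 10^(−1.49) × 576×10^-6 = 1.864×10^-5 mol/kg
α₀ = 1/(1 + K1/[H⁺] + K1K2/[H⁺]²) = 1/(1 + 10^+2.28 + 10^+1.40) = 0.004615
DIC = [CO2*]/α₀ = 1.864×10^-5 / 0.004615 = 4.038 mmol/kg
CA = (α₁ + 2α₂)·DIC = (0.8795 + 2×0.1159) × 4.038 = 4.49 mmol/kg

CA = 4.49 mmol/kg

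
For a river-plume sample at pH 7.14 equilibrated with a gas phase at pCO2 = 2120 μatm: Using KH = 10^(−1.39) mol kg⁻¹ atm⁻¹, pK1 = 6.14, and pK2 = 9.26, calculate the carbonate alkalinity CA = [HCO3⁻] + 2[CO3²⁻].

[CO2*] = KH · pCO2 = 10^(−1.39) × 2120×10^-6 = 8.636×10^-5 mol/kg
α₀ = 1/(1 + K1/[H⁺] + K1K2/[H⁺]²) = 1/(1 + 10^+1.00 + 10^-1.12) = 0.09029
DIC = [CO2*]/α₀ = 8.636×10^-5 / 0.09029 = 0.9566 mmol/kg
CA = (α₁ + 2α₂)·DIC = (0.9029 + 2×0.006849) × 0.9566 = 0.877 mmol/kg

CA = 0.877 mmol/kg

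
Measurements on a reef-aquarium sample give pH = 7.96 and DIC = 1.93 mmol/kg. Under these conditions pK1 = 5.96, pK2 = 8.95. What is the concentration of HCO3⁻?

[HCO3⁻] = 1.74 mmol/kg

α₁ = 1 / (1 + [H⁺]/K1 + K2/[H⁺]) = 1 / (1 + 10^-2.00 + 10^-0.99)
   = 1 / (1 + 0.010000 + 0.10233) = 1/1.1123 = 0.8990
[HCO3⁻] = α₁ × DIC = 0.8990 × 1.93 = 1.74 mmol/kg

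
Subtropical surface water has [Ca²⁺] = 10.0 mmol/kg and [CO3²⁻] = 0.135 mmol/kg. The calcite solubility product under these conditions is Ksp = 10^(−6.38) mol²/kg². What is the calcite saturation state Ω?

Ω = 3.24

Ksp = 10^(−6.38) = 4.169×10^-7
Ω = [Ca²⁺][CO3²⁻]/Ksp = (10.0×10^-3)(0.135×10^-3) / 4.169×10^-7 = 3.24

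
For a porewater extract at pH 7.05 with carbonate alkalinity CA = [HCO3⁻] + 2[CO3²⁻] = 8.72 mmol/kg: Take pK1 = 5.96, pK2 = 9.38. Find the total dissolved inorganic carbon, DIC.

CA = [HCO3⁻] + 2[CO3²⁻] = (α₁ + 2α₂)·DIC
At pH 7.05: [H⁺]/K1 = 10^-1.09 = 0.081283, K2/[H⁺] = 10^-2.33 = 0.0046774
α₁ = 1/(1 + 0.081283 + 0.0046774) = 1/1.0860 = 0.9208; α₂ = α₁·K2/[H⁺] = 0.004307
α₁ + 2α₂ = 0.9295
DIC = CA / (α₁ + 2α₂) = 8.72 / 0.9295 = 9.38 mmol/kg

DIC = 9.38 mmol/kg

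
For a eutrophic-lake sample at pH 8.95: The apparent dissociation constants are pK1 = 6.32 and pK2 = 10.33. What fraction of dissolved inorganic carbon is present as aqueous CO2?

α₀ = 0.00225

α₀ = 1 / (1 + K1/[H⁺] + K1K2/[H⁺]²) = 1 / (1 + 10^+2.63 + 10^+1.25)
   = 1 / (1 + 426.58 + 17.783) = 1/445.36 = 0.002245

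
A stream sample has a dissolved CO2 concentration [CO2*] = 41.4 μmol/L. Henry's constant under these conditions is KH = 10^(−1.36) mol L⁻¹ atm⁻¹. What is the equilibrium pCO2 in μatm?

KH = 10^(−1.36) = 4.365×10^-2 mol L⁻¹ atm⁻¹
pCO2 = [CO2*]/KH = 41.4×10^-6 / 4.365×10^-2 = 9.48×10^-4 atm = 948 μatm

pCO2 = 948 μatm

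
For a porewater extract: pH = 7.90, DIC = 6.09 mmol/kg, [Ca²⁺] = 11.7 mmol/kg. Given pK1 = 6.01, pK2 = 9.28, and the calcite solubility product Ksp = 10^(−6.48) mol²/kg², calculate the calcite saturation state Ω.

α₂ = 1 / (1 + [H⁺]/K2 + [H⁺]²/(K1K2)) = 1 / (1 + 10^+1.38 + 10^-0.51)
   = 1 / (1 + 23.988 + 0.30903) = 1/25.297 = 0.03953
[CO3²⁻] = α₂ × DIC = 0.03953 × 6.09 = 0.2407 mmol/kg
Ksp = 10^(−6.48) = 3.311×10^-7
Ω = [Ca²⁺][CO3²⁻]/Ksp = (11.7×10^-3)(2.407×10^-4) / 3.311×10^-7 = 8.51

Ω = 8.51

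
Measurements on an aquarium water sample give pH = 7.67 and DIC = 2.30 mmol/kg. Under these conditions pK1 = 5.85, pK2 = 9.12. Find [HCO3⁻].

[HCO3⁻] = 2.19 mmol/kg

α₁ = 1 / (1 + [H⁺]/K1 + K2/[H⁺]) = 1 / (1 + 10^-1.82 + 10^-1.45)
   = 1 / (1 + 0.015136 + 0.035481) = 1/1.0506 = 0.9518
[HCO3⁻] = α₁ × DIC = 0.9518 × 2.30 = 2.19 mmol/kg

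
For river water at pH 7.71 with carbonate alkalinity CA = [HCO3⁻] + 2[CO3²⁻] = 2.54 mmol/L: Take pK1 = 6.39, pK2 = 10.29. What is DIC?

CA = [HCO3⁻] + 2[CO3²⁻] = (α₁ + 2α₂)·DIC
At pH 7.71: [H⁺]/K1 = 10^-1.32 = 0.047863, K2/[H⁺] = 10^-2.58 = 0.0026303
α₁ = 1/(1 + 0.047863 + 0.0026303) = 1/1.0505 = 0.9519; α₂ = α₁·K2/[H⁺] = 0.002504
α₁ + 2α₂ = 0.9569
DIC = CA / (α₁ + 2α₂) = 2.54 / 0.9569 = 2.65 mmol/L

DIC = 2.65 mmol/L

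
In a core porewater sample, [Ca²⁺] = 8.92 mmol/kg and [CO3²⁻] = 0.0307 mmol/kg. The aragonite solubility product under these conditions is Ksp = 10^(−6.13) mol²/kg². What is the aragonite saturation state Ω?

Ksp = 10^(−6.13) = 7.413×10^-7
Ω = [Ca²⁺][CO3²⁻]/Ksp = (8.92×10^-3)(0.0307×10^-3) / 7.413×10^-7 = 0.369

Ω = 0.369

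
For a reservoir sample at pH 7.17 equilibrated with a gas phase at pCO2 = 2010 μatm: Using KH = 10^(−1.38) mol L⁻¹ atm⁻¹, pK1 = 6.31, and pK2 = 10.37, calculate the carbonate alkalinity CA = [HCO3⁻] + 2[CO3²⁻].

CA = 0.608 mmol/L

[CO2*] = KH · pCO2 = 10^(−1.38) × 2010×10^-6 = 8.379×10^-5 mol/L
α₀ = 1/(1 + K1/[H⁺] + K1K2/[H⁺]²) = 1/(1 + 10^+0.86 + 10^-2.34) = 0.1212
DIC = [CO2*]/α₀ = 8.379×10^-5 / 0.1212 = 0.6912 mmol/L
CA = (α₁ + 2α₂)·DIC = (0.8782 + 2×0.0005541) × 0.6912 = 0.608 mmol/L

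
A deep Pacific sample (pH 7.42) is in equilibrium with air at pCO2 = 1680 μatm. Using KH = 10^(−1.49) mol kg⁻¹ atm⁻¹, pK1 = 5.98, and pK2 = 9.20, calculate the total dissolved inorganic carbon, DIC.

[CO2*] = KH · pCO2 = 10^(−1.49) × 1680×10^-6 = 5.436×10^-5 mol/kg
α₀ = 1/(1 + K1/[H⁺] + K1K2/[H⁺]²) = 1/(1 + 10^+1.44 + 10^-0.34) = 0.03448
DIC = [CO2*]/α₀ = 5.436×10^-5 / 0.03448 = 1.58 mmol/kg

DIC = 1.58 mmol/kg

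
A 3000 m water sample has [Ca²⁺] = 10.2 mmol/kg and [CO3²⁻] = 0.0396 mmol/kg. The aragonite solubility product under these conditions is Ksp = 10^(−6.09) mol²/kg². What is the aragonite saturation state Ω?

Ksp = 10^(−6.09) = 8.128×10^-7
Ω = [Ca²⁺][CO3²⁻]/Ksp = (10.2×10^-3)(0.0396×10^-3) / 8.128×10^-7 = 0.497

Ω = 0.497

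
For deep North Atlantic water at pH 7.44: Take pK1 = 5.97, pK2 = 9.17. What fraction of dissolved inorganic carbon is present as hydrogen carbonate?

α₁ = 1 / (1 + [H⁺]/K1 + K2/[H⁺]) = 1 / (1 + 10^-1.47 + 10^-1.73)
   = 1 / (1 + 0.033884 + 0.018621) = 1/1.0525 = 0.9501

α₁ = 0.950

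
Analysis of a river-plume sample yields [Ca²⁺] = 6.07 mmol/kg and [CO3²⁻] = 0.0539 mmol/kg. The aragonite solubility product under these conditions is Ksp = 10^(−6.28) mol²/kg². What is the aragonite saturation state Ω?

Ksp = 10^(−6.28) = 5.248×10^-7
Ω = [Ca²⁺][CO3²⁻]/Ksp = (6.07×10^-3)(0.0539×10^-3) / 5.248×10^-7 = 0.623

Ω = 0.623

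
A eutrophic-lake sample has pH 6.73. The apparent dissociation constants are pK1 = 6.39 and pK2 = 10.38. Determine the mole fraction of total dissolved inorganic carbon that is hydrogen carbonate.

α₁ = 1 / (1 + [H⁺]/K1 + K2/[H⁺]) = 1 / (1 + 10^-0.34 + 10^-3.65)
   = 1 / (1 + 0.45709 + 0.00022387) = 1/1.4573 = 0.6862

α₁ = 0.686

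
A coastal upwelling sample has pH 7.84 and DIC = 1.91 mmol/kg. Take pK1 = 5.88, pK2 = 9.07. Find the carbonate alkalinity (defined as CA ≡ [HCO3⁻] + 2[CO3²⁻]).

CA = [HCO3⁻] + 2[CO3²⁻] = (α₁ + 2α₂)·DIC
At pH 7.84: [H⁺]/K1 = 10^-1.96 = 0.010965, K2/[H⁺] = 10^-1.23 = 0.058884
α₁ = 1/(1 + 0.010965 + 0.058884) = 1/1.0698 = 0.9347; α₂ = α₁·K2/[H⁺] = 0.05504
α₁ + 2α₂ = 1.0448
CA = 1.0448 × 1.91 = 2.00 mmol/kg

CA = 2.00 mmol/kg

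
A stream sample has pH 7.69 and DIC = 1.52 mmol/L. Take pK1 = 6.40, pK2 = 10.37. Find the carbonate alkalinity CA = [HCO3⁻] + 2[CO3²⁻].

CA = [HCO3⁻] + 2[CO3²⁻] = (α₁ + 2α₂)·DIC
At pH 7.69: [H⁺]/K1 = 10^-1.29 = 0.051286, K2/[H⁺] = 10^-2.68 = 0.0020893
α₁ = 1/(1 + 0.051286 + 0.0020893) = 1/1.0534 = 0.9493; α₂ = α₁·K2/[H⁺] = 0.001983
α₁ + 2α₂ = 0.9533
CA = 0.9533 × 1.52 = 1.45 mmol/L

CA = 1.45 mmol/L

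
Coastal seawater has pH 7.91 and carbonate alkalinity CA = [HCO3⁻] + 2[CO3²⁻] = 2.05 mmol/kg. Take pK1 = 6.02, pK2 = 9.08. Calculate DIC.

DIC = 1.95 mmol/kg

CA = [HCO3⁻] + 2[CO3²⁻] = (α₁ + 2α₂)·DIC
At pH 7.91: [H⁺]/K1 = 10^-1.89 = 0.012882, K2/[H⁺] = 10^-1.17 = 0.067608
α₁ = 1/(1 + 0.012882 + 0.067608) = 1/1.0805 = 0.9255; α₂ = α₁·K2/[H⁺] = 0.06257
α₁ + 2α₂ = 1.0506
DIC = CA / (α₁ + 2α₂) = 2.05 / 1.0506 = 1.95 mmol/kg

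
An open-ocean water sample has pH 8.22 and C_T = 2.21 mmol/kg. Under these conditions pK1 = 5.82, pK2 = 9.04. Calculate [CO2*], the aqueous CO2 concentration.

α₀ = 1 / (1 + K1/[H⁺] + K1K2/[H⁺]²) = 1 / (1 + 10^+2.40 + 10^+1.58)
   = 1 / (1 + 251.19 + 38.019) = 1/290.21 = 0.003446
[CO2*] = α₀ × DIC = 0.003446 × 2.21 = 0.00762 mmol/kg = 7.62 μmol/kg

[CO2*] = 7.62 μmol/kg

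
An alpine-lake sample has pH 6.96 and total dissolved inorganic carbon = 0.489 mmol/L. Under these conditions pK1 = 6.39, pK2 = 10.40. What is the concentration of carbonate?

α₂ = 1 / (1 + [H⁺]/K2 + [H⁺]²/(K1K2)) = 1 / (1 + 10^+3.44 + 10^+2.87)
   = 1 / (1 + 2754.2 + 741.31) = 1/3496.5 = 0.0002860
[CO3²⁻] = α₂ × DIC = 0.0002860 × 0.489 = 0.000140 mmol/L = 0.140 μmol/L

[CO3²⁻] = 0.140 μmol/L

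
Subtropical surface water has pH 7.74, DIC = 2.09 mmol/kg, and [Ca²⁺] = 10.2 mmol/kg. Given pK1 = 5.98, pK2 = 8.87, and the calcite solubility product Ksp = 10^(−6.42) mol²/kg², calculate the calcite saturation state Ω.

Ω = 3.81

α₂ = 1 / (1 + [H⁺]/K2 + [H⁺]²/(K1K2)) = 1 / (1 + 10^+1.13 + 10^-0.63)
   = 1 / (1 + 13.490 + 0.23442) = 1/14.724 = 0.06792
[CO3²⁻] = α₂ × DIC = 0.06792 × 2.09 = 0.1419 mmol/kg
Ksp = 10^(−6.42) = 3.802×10^-7
Ω = [Ca²⁺][CO3²⁻]/Ksp = (10.2×10^-3)(1.419×10^-4) / 3.802×10^-7 = 3.81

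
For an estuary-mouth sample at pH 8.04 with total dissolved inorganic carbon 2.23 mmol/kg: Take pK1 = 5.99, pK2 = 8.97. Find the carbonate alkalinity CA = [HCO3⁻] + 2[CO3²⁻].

CA = 2.44 mmol/kg

CA = [HCO3⁻] + 2[CO3²⁻] = (α₁ + 2α₂)·DIC
At pH 8.04: [H⁺]/K1 = 10^-2.05 = 0.0089125, K2/[H⁺] = 10^-0.93 = 0.11749
α₁ = 1/(1 + 0.0089125 + 0.11749) = 1/1.1264 = 0.8878; α₂ = α₁·K2/[H⁺] = 0.1043
α₁ + 2α₂ = 1.0964
CA = 1.0964 × 2.23 = 2.44 mmol/kg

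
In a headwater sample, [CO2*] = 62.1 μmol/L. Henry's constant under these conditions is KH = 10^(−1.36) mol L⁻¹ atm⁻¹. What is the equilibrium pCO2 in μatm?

KH = 10^(−1.36) = 4.365×10^-2 mol L⁻¹ atm⁻¹
pCO2 = [CO2*]/KH = 62.1×10^-6 / 4.365×10^-2 = 1.42×10^-3 atm = 1420 μatm

pCO2 = 1420 μatm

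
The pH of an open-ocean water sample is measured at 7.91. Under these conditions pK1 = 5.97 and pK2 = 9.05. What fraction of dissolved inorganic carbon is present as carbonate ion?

α₂ = 1 / (1 + [H⁺]/K2 + [H⁺]²/(K1K2)) = 1 / (1 + 10^+1.14 + 10^-0.80)
   = 1 / (1 + 13.804 + 0.15849) = 1/14.962 = 0.06683

α₂ = 0.0668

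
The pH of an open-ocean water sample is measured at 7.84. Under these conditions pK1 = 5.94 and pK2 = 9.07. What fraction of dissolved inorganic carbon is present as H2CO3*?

α₀ = 1 / (1 + K1/[H⁺] + K1K2/[H⁺]²) = 1 / (1 + 10^+1.90 + 10^+0.67)
   = 1 / (1 + 79.433 + 4.6774) = 1/85.110 = 0.01175

α₀ = 0.0117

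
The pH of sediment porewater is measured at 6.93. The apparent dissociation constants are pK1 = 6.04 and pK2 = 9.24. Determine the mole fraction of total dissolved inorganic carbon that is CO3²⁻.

α₂ = 0.00432

α₂ = 1 / (1 + [H⁺]/K2 + [H⁺]²/(K1K2)) = 1 / (1 + 10^+2.31 + 10^+1.42)
   = 1 / (1 + 204.17 + 26.303) = 1/231.48 = 0.004320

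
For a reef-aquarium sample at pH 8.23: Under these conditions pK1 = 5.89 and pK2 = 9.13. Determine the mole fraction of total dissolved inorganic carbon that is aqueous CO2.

α₀ = 0.00404

α₀ = 1 / (1 + K1/[H⁺] + K1K2/[H⁺]²) = 1 / (1 + 10^+2.34 + 10^+1.44)
   = 1 / (1 + 218.78 + 27.542) = 1/247.32 = 0.004043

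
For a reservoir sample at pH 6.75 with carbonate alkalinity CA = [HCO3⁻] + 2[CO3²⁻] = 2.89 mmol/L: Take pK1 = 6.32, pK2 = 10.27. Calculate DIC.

CA = [HCO3⁻] + 2[CO3²⁻] = (α₁ + 2α₂)·DIC
At pH 6.75: [H⁺]/K1 = 10^-0.43 = 0.37154, K2/[H⁺] = 10^-3.52 = 0.00030200
α₁ = 1/(1 + 0.37154 + 0.00030200) = 1/1.3718 = 0.7289; α₂ = α₁·K2/[H⁺] = 0.0002201
α₁ + 2α₂ = 0.7294
DIC = CA / (α₁ + 2α₂) = 2.89 / 0.7294 = 3.96 mmol/L

DIC = 3.96 mmol/L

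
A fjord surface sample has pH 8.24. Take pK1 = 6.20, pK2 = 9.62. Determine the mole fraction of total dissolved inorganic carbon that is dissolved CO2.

α₀ = 0.00868

α₀ = 1 / (1 + K1/[H⁺] + K1K2/[H⁺]²) = 1 / (1 + 10^+2.04 + 10^+0.66)
   = 1 / (1 + 109.65 + 4.5709) = 1/115.22 = 0.008679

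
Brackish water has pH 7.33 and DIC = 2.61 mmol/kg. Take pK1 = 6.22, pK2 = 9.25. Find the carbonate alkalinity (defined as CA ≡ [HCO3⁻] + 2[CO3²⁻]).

CA = 2.45 mmol/kg

CA = [HCO3⁻] + 2[CO3²⁻] = (α₁ + 2α₂)·DIC
At pH 7.33: [H⁺]/K1 = 10^-1.11 = 0.077625, K2/[H⁺] = 10^-1.92 = 0.012023
α₁ = 1/(1 + 0.077625 + 0.012023) = 1/1.0896 = 0.9177; α₂ = α₁·K2/[H⁺] = 0.01103
α₁ + 2α₂ = 0.9398
CA = 0.9398 × 2.61 = 2.45 mmol/kg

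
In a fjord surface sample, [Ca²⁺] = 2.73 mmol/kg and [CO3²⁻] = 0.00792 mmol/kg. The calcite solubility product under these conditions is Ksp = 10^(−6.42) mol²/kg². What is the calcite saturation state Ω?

Ω = 0.0569

Ksp = 10^(−6.42) = 3.802×10^-7
Ω = [Ca²⁺][CO3²⁻]/Ksp = (2.73×10^-3)(0.00792×10^-3) / 3.802×10^-7 = 0.0569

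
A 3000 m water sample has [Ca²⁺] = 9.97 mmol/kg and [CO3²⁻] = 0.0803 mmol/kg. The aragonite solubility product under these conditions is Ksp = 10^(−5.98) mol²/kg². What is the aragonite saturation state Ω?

Ksp = 10^(−5.98) = 1.047×10^-6
Ω = [Ca²⁺][CO3²⁻]/Ksp = (9.97×10^-3)(0.0803×10^-3) / 1.047×10^-6 = 0.765

Ω = 0.765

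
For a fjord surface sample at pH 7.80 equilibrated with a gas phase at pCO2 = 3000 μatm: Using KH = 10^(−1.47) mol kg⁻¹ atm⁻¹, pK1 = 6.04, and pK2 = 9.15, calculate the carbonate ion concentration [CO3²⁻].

[CO3²⁻] = 0.261 mmol/kg

[CO2*] = KH · pCO2 = 10^(−1.47) × 3000×10^-6 = 1.017×10^-4 mol/kg
α₀ = 1/(1 + K1/[H⁺] + K1K2/[H⁺]²) = 1/(1 + 10^+1.76 + 10^+0.41) = 0.01636
DIC = [CO2*]/α₀ = 1.017×10^-4 / 0.01636 = 6.212 mmol/kg
[CO3²⁻] = α₂·DIC; α₂ = 0.04206, so [CO3²⁻] = 0.04206 × 6.212 = 0.261 mmol/kg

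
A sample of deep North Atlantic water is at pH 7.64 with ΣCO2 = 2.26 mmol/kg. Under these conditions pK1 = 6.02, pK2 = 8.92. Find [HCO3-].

α₁ = 1 / (1 + [H⁺]/K1 + K2/[H⁺]) = 1 / (1 + 10^-1.62 + 10^-1.28)
   = 1 / (1 + 0.023988 + 0.052481) = 1/1.0765 = 0.9290
[HCO3⁻] = α₁ × DIC = 0.9290 × 2.26 = 2.10 mmol/kg

[HCO3⁻] = 2.10 mmol/kg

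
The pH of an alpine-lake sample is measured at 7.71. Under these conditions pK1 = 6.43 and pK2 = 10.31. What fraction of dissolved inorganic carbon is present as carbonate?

α₂ = 0.00238

α₂ = 1 / (1 + [H⁺]/K2 + [H⁺]²/(K1K2)) = 1 / (1 + 10^+2.60 + 10^+1.32)
   = 1 / (1 + 398.11 + 20.893) = 1/420.00 = 0.002381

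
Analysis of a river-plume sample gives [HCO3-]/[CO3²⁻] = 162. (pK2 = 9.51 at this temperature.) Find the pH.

pH = 7.30

From K2 = [H⁺][CO3²⁻]/[HCO3-]:  pH = pK2 − log₁₀([HCO3-]/[CO3²⁻])
log₁₀(162) = +2.210
pH = 9.51 − (+2.210) = 7.30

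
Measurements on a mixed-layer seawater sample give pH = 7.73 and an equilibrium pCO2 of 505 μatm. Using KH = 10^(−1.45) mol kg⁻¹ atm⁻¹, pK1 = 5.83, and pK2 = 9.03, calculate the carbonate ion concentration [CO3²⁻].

[CO3²⁻] = 0.0713 mmol/kg

[CO2*] = KH · pCO2 = 10^(−1.45) × 505×10^-6 = 1.792×10^-5 mol/kg
α₀ = 1/(1 + K1/[H⁺] + K1K2/[H⁺]²) = 1/(1 + 10^+1.90 + 10^+0.60) = 0.01185
DIC = [CO2*]/α₀ = 1.792×10^-5 / 0.01185 = 1.513 mmol/kg
[CO3²⁻] = α₂·DIC; α₂ = 0.04716, so [CO3²⁻] = 0.04716 × 1.513 = 0.0713 mmol/kg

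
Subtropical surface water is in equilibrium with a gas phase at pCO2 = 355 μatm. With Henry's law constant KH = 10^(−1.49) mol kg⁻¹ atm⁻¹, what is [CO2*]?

KH = 10^(−1.49) = 3.236×10^-2 mol kg⁻¹ atm⁻¹
[CO2*] = KH · pCO2 = 3.236×10^-2 × 355×10^-6 atm = 1.15×10^-5 mol/kg

[CO2*] = 11.5 μmol/kg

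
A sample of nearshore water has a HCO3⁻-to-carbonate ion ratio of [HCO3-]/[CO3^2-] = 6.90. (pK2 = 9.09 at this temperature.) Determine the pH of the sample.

pH = 8.25

From K2 = [H⁺][CO3^2-]/[HCO3-]:  pH = pK2 − log₁₀([HCO3-]/[CO3^2-])
log₁₀(6.90) = +0.839
pH = 9.09 − (+0.839) = 8.25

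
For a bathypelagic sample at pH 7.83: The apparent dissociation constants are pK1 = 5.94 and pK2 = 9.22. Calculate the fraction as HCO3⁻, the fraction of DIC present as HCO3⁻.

α₁ = 0.949

α₁ = 1 / (1 + [H⁺]/K1 + K2/[H⁺]) = 1 / (1 + 10^-1.89 + 10^-1.39)
   = 1 / (1 + 0.012882 + 0.040738) = 1/1.0536 = 0.9491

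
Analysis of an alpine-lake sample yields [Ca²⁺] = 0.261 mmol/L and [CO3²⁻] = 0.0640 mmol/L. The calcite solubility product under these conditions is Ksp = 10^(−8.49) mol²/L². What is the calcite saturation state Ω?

Ω = 5.16

Ksp = 10^(−8.49) = 3.236×10^-9
Ω = [Ca²⁺][CO3²⁻]/Ksp = (0.261×10^-3)(0.0640×10^-3) / 3.236×10^-9 = 5.16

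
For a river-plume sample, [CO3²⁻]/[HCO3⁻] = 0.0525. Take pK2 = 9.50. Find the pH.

pH = 8.22

From K2 = [H⁺][CO3²⁻]/[HCO3⁻]:  pH = pK2 + log₁₀([CO3²⁻]/[HCO3⁻])
log₁₀(0.0525) = -1.280
pH = 9.50 + (-1.280) = 8.22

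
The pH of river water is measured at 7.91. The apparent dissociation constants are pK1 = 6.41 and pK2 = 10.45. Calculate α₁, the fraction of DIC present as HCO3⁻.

α₁ = 1 / (1 + [H⁺]/K1 + K2/[H⁺]) = 1 / (1 + 10^-1.50 + 10^-2.54)
   = 1 / (1 + 0.031623 + 0.0028840) = 1/1.0345 = 0.9666

α₁ = 0.967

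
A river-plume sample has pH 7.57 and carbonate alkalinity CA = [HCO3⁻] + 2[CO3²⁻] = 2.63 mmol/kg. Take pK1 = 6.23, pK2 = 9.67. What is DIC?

DIC = 2.73 mmol/kg

CA = [HCO3⁻] + 2[CO3²⁻] = (α₁ + 2α₂)·DIC
At pH 7.57: [H⁺]/K1 = 10^-1.34 = 0.045709, K2/[H⁺] = 10^-2.10 = 0.0079433
α₁ = 1/(1 + 0.045709 + 0.0079433) = 1/1.0537 = 0.9491; α₂ = α₁·K2/[H⁺] = 0.007539
α₁ + 2α₂ = 0.9642
DIC = CA / (α₁ + 2α₂) = 2.63 / 0.9642 = 2.73 mmol/kg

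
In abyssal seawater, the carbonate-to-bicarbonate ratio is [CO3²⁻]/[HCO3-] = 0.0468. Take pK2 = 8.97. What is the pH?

pH = 7.64

From K2 = [H⁺][CO3²⁻]/[HCO3-]:  pH = pK2 + log₁₀([CO3²⁻]/[HCO3-])
log₁₀(0.0468) = -1.330
pH = 8.97 + (-1.330) = 7.64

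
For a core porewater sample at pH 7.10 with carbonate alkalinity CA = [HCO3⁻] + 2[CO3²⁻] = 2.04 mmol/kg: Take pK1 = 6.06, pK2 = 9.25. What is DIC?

DIC = 2.21 mmol/kg

CA = [HCO3⁻] + 2[CO3²⁻] = (α₁ + 2α₂)·DIC
At pH 7.10: [H⁺]/K1 = 10^-1.04 = 0.091201, K2/[H⁺] = 10^-2.15 = 0.0070795
α₁ = 1/(1 + 0.091201 + 0.0070795) = 1/1.0983 = 0.9105; α₂ = α₁·K2/[H⁺] = 0.006446
α₁ + 2α₂ = 0.9234
DIC = CA / (α₁ + 2α₂) = 2.04 / 0.9234 = 2.21 mmol/kg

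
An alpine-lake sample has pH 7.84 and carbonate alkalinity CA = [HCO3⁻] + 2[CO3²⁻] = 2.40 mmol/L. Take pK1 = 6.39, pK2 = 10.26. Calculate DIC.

CA = [HCO3⁻] + 2[CO3²⁻] = (α₁ + 2α₂)·DIC
At pH 7.84: [H⁺]/K1 = 10^-1.45 = 0.035481, K2/[H⁺] = 10^-2.42 = 0.0038019
α₁ = 1/(1 + 0.035481 + 0.0038019) = 1/1.0393 = 0.9622; α₂ = α₁·K2/[H⁺] = 0.003658
α₁ + 2α₂ = 0.9695
DIC = CA / (α₁ + 2α₂) = 2.40 / 0.9695 = 2.48 mmol/L

DIC = 2.48 mmol/L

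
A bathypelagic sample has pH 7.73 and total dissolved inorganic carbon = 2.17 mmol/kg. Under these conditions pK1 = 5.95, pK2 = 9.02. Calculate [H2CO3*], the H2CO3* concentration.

α₀ = 1 / (1 + K1/[H⁺] + K1K2/[H⁺]²) = 1 / (1 + 10^+1.78 + 10^+0.49)
   = 1 / (1 + 60.256 + 3.0903) = 1/64.346 = 0.01554
[CO2*] = α₀ × DIC = 0.01554 × 2.17 = 0.0337 mmol/kg

[CO2*] = 0.0337 mmol/kg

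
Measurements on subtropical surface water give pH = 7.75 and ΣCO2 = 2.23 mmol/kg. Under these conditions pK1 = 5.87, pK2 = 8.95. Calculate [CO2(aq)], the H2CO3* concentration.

[CO2*] = 0.0273 mmol/kg

α₀ = 1 / (1 + K1/[H⁺] + K1K2/[H⁺]²) = 1 / (1 + 10^+1.88 + 10^+0.68)
   = 1 / (1 + 75.858 + 4.7863) = 1/81.644 = 0.01225
[CO2*] = α₀ × DIC = 0.01225 × 2.23 = 0.0273 mmol/kg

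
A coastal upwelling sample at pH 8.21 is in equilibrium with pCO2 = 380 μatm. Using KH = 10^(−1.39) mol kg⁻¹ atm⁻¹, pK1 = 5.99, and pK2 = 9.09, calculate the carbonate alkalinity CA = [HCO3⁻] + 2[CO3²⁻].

CA = 3.25 mmol/kg

[CO2*] = KH · pCO2 = 10^(−1.39) × 380×10^-6 = 1.548×10^-5 mol/kg
α₀ = 1/(1 + K1/[H⁺] + K1K2/[H⁺]²) = 1/(1 + 10^+2.22 + 10^+1.34) = 0.005296
DIC = [CO2*]/α₀ = 1.548×10^-5 / 0.005296 = 2.923 mmol/kg
CA = (α₁ + 2α₂)·DIC = (0.8788 + 2×0.1159) × 2.923 = 3.25 mmol/kg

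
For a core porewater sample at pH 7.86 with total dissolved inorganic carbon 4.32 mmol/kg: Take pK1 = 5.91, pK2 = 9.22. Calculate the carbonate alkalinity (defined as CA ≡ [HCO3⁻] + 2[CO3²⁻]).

CA = [HCO3⁻] + 2[CO3²⁻] = (α₁ + 2α₂)·DIC
At pH 7.86: [H⁺]/K1 = 10^-1.95 = 0.011220, K2/[H⁺] = 10^-1.36 = 0.043652
α₁ = 1/(1 + 0.011220 + 0.043652) = 1/1.0549 = 0.9480; α₂ = α₁·K2/[H⁺] = 0.04138
α₁ + 2α₂ = 1.0307
CA = 1.0307 × 4.32 = 4.45 mmol/kg

CA = 4.45 mmol/kg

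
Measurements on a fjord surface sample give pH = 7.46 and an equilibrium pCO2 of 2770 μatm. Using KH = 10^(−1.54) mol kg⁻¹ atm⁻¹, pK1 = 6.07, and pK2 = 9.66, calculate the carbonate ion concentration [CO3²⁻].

[CO2*] = KH · pCO2 = 10^(−1.54) × 2770×10^-6 = 7.989×10^-5 mol/kg
α₀ = 1/(1 + K1/[H⁺] + K1K2/[H⁺]²) = 1/(1 + 10^+1.39 + 10^-0.81) = 0.03891
DIC = [CO2*]/α₀ = 7.989×10^-5 / 0.03891 = 2.053 mmol/kg
[CO3²⁻] = α₂·DIC; α₂ = 0.006026, so [CO3²⁻] = 0.006026 × 2.053 = 0.0124 mmol/kg = 12.4 μmol/kg

[CO3²⁻] = 12.4 μmol/kg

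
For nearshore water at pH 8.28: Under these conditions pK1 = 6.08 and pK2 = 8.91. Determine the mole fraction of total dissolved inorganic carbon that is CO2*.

α₀ = 1 / (1 + K1/[H⁺] + K1K2/[H⁺]²) = 1 / (1 + 10^+2.20 + 10^+1.57)
   = 1 / (1 + 158.49 + 37.154) = 1/196.64 = 0.005085

α₀ = 0.00509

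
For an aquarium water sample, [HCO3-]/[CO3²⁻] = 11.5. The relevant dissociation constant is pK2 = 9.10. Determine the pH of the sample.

From K2 = [H⁺][CO3²⁻]/[HCO3-]:  pH = pK2 − log₁₀([HCO3-]/[CO3²⁻])
log₁₀(11.5) = +1.061
pH = 9.10 − (+1.061) = 8.04

pH = 8.04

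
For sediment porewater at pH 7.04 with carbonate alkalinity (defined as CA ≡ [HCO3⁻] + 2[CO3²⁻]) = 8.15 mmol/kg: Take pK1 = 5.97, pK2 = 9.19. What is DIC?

CA = [HCO3⁻] + 2[CO3²⁻] = (α₁ + 2α₂)·DIC
At pH 7.04: [H⁺]/K1 = 10^-1.07 = 0.085114, K2/[H⁺] = 10^-2.15 = 0.0070795
α₁ = 1/(1 + 0.085114 + 0.0070795) = 1/1.0922 = 0.9156; α₂ = α₁·K2/[H⁺] = 0.006482
α₁ + 2α₂ = 0.9286
DIC = CA / (α₁ + 2α₂) = 8.15 / 0.9286 = 8.78 mmol/kg

DIC = 8.78 mmol/kg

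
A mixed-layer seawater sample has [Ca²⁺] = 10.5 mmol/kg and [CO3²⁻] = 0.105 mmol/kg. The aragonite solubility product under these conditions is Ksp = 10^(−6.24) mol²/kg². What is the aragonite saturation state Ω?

Ω = 1.92

Ksp = 10^(−6.24) = 5.754×10^-7
Ω = [Ca²⁺][CO3²⁻]/Ksp = (10.5×10^-3)(0.105×10^-3) / 5.754×10^-7 = 1.92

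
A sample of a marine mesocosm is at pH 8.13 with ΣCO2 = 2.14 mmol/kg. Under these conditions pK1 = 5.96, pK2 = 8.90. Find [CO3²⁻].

α₂ = 1 / (1 + [H⁺]/K2 + [H⁺]²/(K1K2)) = 1 / (1 + 10^+0.77 + 10^-1.40)
   = 1 / (1 + 5.8884 + 0.039811) = 1/6.9282 = 0.1443
[CO3²⁻] = α₂ × DIC = 0.1443 × 2.14 = 0.309 mmol/kg

[CO3²⁻] = 0.309 mmol/kg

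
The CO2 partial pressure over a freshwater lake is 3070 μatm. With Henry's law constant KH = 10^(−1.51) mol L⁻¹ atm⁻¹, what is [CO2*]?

[CO2*] = 94.9 μmol/L

KH = 10^(−1.51) = 3.090×10^-2 mol L⁻¹ atm⁻¹
[CO2*] = KH · pCO2 = 3.090×10^-2 × 3070×10^-6 atm = 9.49×10^-5 mol/L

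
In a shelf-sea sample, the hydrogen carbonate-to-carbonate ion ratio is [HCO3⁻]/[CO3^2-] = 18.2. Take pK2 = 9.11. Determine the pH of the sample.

From K2 = [H⁺][CO3^2-]/[HCO3⁻]:  pH = pK2 − log₁₀([HCO3⁻]/[CO3^2-])
log₁₀(18.2) = +1.260
pH = 9.11 − (+1.260) = 7.85

pH = 7.85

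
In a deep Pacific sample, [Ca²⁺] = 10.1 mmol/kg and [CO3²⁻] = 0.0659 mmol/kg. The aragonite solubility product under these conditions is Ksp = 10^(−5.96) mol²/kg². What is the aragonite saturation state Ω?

Ksp = 10^(−5.96) = 1.096×10^-6
Ω = [Ca²⁺][CO3²⁻]/Ksp = (10.1×10^-3)(0.0659×10^-3) / 1.096×10^-6 = 0.607

Ω = 0.607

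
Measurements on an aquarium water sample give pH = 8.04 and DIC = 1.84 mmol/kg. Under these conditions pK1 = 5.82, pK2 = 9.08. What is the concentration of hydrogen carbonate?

α₁ = 1 / (1 + [H⁺]/K1 + K2/[H⁺]) = 1 / (1 + 10^-2.22 + 10^-1.04)
   = 1 / (1 + 0.0060256 + 0.091201) = 1/1.0972 = 0.9114
[HCO3⁻] = α₁ × DIC = 0.9114 × 1.84 = 1.68 mmol/kg

[HCO3⁻] = 1.68 mmol/kg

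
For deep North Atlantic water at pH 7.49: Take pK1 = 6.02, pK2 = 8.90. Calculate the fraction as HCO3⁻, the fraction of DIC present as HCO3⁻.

α₁ = 0.932

α₁ = 1 / (1 + [H⁺]/K1 + K2/[H⁺]) = 1 / (1 + 10^-1.47 + 10^-1.41)
   = 1 / (1 + 0.033884 + 0.038905) = 1/1.0728 = 0.9321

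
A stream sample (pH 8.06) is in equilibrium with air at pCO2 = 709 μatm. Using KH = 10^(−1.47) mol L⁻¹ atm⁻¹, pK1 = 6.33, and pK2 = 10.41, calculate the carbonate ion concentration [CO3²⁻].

[CO2*] = KH · pCO2 = 10^(−1.47) × 709×10^-6 = 2.402×10^-5 mol/L
α₀ = 1/(1 + K1/[H⁺] + K1K2/[H⁺]²) = 1/(1 + 10^+1.73 + 10^-0.62) = 0.01820
DIC = [CO2*]/α₀ = 2.402×10^-5 / 0.01820 = 1.320 mmol/L
[CO3²⁻] = α₂·DIC; α₂ = 0.004366, so [CO3²⁻] = 0.004366 × 1.320 = 0.00576 mmol/L = 5.76 μmol/L

[CO3²⁻] = 5.76 μmol/L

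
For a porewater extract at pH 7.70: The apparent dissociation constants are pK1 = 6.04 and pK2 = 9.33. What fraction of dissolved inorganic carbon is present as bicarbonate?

α₁ = 0.957

α₁ = 1 / (1 + [H⁺]/K1 + K2/[H⁺]) = 1 / (1 + 10^-1.66 + 10^-1.63)
   = 1 / (1 + 0.021878 + 0.023442) = 1/1.0453 = 0.9566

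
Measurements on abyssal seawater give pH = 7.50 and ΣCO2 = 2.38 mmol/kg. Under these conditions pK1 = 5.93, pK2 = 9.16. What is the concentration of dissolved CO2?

[CO2*] = 0.0611 mmol/kg

α₀ = 1 / (1 + K1/[H⁺] + K1K2/[H⁺]²) = 1 / (1 + 10^+1.57 + 10^-0.09)
   = 1 / (1 + 37.154 + 0.81283) = 1/38.966 = 0.02566
[CO2*] = α₀ × DIC = 0.02566 × 2.38 = 0.0611 mmol/kg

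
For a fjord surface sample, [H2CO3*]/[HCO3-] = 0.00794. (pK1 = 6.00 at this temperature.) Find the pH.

From K1 = [H⁺][HCO3-]/[H2CO3*]:  pH = pK1 − log₁₀([H2CO3*]/[HCO3-])
log₁₀(0.00794) = -2.100
pH = 6.00 − (-2.100) = 8.10

pH = 8.10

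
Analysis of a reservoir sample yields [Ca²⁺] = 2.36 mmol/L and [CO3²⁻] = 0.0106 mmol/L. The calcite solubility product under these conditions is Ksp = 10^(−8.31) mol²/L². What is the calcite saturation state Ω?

Ω = 5.11

Ksp = 10^(−8.31) = 4.898×10^-9
Ω = [Ca²⁺][CO3²⁻]/Ksp = (2.36×10^-3)(0.0106×10^-3) / 4.898×10^-9 = 5.11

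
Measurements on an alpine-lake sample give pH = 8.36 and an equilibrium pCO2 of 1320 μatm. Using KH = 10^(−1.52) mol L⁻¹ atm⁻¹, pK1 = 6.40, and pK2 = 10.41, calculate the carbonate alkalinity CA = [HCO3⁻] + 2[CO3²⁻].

CA = 3.70 mmol/L

[CO2*] = KH · pCO2 = 10^(−1.52) × 1320×10^-6 = 3.986×10^-5 mol/L
α₀ = 1/(1 + K1/[H⁺] + K1K2/[H⁺]²) = 1/(1 + 10^+1.96 + 10^-0.09) = 0.01075
DIC = [CO2*]/α₀ = 3.986×10^-5 / 0.01075 = 3.708 mmol/L
CA = (α₁ + 2α₂)·DIC = (0.9805 + 2×0.008739) × 3.708 = 3.70 mmol/L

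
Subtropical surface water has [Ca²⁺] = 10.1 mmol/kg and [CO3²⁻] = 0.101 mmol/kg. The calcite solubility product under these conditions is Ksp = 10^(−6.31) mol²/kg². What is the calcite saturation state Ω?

Ω = 2.08

Ksp = 10^(−6.31) = 4.898×10^-7
Ω = [Ca²⁺][CO3²⁻]/Ksp = (10.1×10^-3)(0.101×10^-3) / 4.898×10^-7 = 2.08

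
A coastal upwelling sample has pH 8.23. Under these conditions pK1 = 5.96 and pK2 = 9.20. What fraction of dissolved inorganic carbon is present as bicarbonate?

α₁ = 0.899

α₁ = 1 / (1 + [H⁺]/K1 + K2/[H⁺]) = 1 / (1 + 10^-2.27 + 10^-0.97)
   = 1 / (1 + 0.0053703 + 0.10715) = 1/1.1125 = 0.8989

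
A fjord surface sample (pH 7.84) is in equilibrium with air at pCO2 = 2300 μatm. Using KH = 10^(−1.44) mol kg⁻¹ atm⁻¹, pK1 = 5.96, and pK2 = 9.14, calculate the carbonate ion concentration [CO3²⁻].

[CO2*] = KH · pCO2 = 10^(−1.44) × 2300×10^-6 = 8.351×10^-5 mol/kg
α₀ = 1/(1 + K1/[H⁺] + K1K2/[H⁺]²) = 1/(1 + 10^+1.88 + 10^+0.58) = 0.01240
DIC = [CO2*]/α₀ = 8.351×10^-5 / 0.01240 = 6.736 mmol/kg
[CO3²⁻] = α₂·DIC; α₂ = 0.04714, so [CO3²⁻] = 0.04714 × 6.736 = 0.317 mmol/kg

[CO3²⁻] = 0.317 mmol/kg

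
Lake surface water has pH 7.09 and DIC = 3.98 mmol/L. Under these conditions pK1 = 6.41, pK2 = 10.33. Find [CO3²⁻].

α₂ = 1 / (1 + [H⁺]/K2 + [H⁺]²/(K1K2)) = 1 / (1 + 10^+3.24 + 10^+2.56)
   = 1 / (1 + 1737.8 + 363.08) = 1/2101.9 = 0.0004758
[CO3²⁻] = α₂ × DIC = 0.0004758 × 3.98 = 0.00189 mmol/L = 1.89 μmol/L

[CO3²⁻] = 1.89 μmol/L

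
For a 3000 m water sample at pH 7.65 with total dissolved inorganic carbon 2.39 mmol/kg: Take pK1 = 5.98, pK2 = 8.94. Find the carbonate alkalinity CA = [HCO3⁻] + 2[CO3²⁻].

CA = 2.46 mmol/kg

CA = [HCO3⁻] + 2[CO3²⁻] = (α₁ + 2α₂)·DIC
At pH 7.65: [H⁺]/K1 = 10^-1.67 = 0.021380, K2/[H⁺] = 10^-1.29 = 0.051286
α₁ = 1/(1 + 0.021380 + 0.051286) = 1/1.0727 = 0.9323; α₂ = α₁·K2/[H⁺] = 0.04781
α₁ + 2α₂ = 1.0279
CA = 1.0279 × 2.39 = 2.46 mmol/kg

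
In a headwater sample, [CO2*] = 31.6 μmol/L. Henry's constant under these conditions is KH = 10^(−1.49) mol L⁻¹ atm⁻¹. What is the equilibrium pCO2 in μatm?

pCO2 = 977 μatm

KH = 10^(−1.49) = 3.236×10^-2 mol L⁻¹ atm⁻¹
pCO2 = [CO2*]/KH = 31.6×10^-6 / 3.236×10^-2 = 9.77×10^-4 atm = 977 μatm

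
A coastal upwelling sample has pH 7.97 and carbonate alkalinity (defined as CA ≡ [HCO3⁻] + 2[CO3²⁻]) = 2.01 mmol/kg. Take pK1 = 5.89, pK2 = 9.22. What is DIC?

DIC = 1.92 mmol/kg

CA = [HCO3⁻] + 2[CO3²⁻] = (α₁ + 2α₂)·DIC
At pH 7.97: [H⁺]/K1 = 10^-2.08 = 0.0083176, K2/[H⁺] = 10^-1.25 = 0.056234
α₁ = 1/(1 + 0.0083176 + 0.056234) = 1/1.0646 = 0.9394; α₂ = α₁·K2/[H⁺] = 0.05282
α₁ + 2α₂ = 1.0450
DIC = CA / (α₁ + 2α₂) = 2.01 / 1.0450 = 1.92 mmol/kg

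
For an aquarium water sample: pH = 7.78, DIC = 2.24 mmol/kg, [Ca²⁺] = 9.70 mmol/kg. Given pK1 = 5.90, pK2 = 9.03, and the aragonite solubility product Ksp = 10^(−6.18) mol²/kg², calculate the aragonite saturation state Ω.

Ω = 1.73

α₂ = 1 / (1 + [H⁺]/K2 + [H⁺]²/(K1K2)) = 1 / (1 + 10^+1.25 + 10^-0.63)
   = 1 / (1 + 17.783 + 0.23442) = 1/19.017 = 0.05258
[CO3²⁻] = α₂ × DIC = 0.05258 × 2.24 = 0.1178 mmol/kg
Ksp = 10^(−6.18) = 6.607×10^-7
Ω = [Ca²⁺][CO3²⁻]/Ksp = (9.70×10^-3)(1.178×10^-4) / 6.607×10^-7 = 1.73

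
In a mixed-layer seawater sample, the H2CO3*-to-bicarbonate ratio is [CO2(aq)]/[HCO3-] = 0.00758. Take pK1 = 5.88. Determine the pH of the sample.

pH = 8.00

From K1 = [H⁺][HCO3-]/[CO2(aq)]:  pH = pK1 − log₁₀([CO2(aq)]/[HCO3-])
log₁₀(0.00758) = -2.120
pH = 5.88 − (-2.120) = 8.00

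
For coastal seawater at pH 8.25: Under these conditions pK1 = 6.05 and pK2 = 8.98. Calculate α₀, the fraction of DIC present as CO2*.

α₀ = 0.00529

α₀ = 1 / (1 + K1/[H⁺] + K1K2/[H⁺]²) = 1 / (1 + 10^+2.20 + 10^+1.47)
   = 1 / (1 + 158.49 + 29.512) = 1/189.00 = 0.005291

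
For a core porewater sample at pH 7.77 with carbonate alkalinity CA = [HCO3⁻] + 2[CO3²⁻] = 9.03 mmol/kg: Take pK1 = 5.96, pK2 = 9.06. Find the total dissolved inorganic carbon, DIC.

DIC = 8.74 mmol/kg

CA = [HCO3⁻] + 2[CO3²⁻] = (α₁ + 2α₂)·DIC
At pH 7.77: [H⁺]/K1 = 10^-1.81 = 0.015488, K2/[H⁺] = 10^-1.29 = 0.051286
α₁ = 1/(1 + 0.015488 + 0.051286) = 1/1.0668 = 0.9374; α₂ = α₁·K2/[H⁺] = 0.04808
α₁ + 2α₂ = 1.0336
DIC = CA / (α₁ + 2α₂) = 9.03 / 1.0336 = 8.74 mmol/kg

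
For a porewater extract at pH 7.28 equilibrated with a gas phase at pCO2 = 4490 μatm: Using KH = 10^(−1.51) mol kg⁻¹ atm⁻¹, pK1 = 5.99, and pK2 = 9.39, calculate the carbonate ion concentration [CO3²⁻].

[CO3²⁻] = 0.0210 mmol/kg

[CO2*] = KH · pCO2 = 10^(−1.51) × 4490×10^-6 = 1.388×10^-4 mol/kg
α₀ = 1/(1 + K1/[H⁺] + K1K2/[H⁺]²) = 1/(1 + 10^+1.29 + 10^-0.82) = 0.04843
DIC = [CO2*]/α₀ = 1.388×10^-4 / 0.04843 = 2.865 mmol/kg
[CO3²⁻] = α₂·DIC; α₂ = 0.007330, so [CO3²⁻] = 0.007330 × 2.865 = 0.0210 mmol/kg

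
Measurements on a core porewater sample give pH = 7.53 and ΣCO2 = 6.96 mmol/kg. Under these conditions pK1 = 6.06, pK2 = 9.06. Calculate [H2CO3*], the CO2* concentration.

α₀ = 1 / (1 + K1/[H⁺] + K1K2/[H⁺]²) = 1 / (1 + 10^+1.47 + 10^-0.06)
   = 1 / (1 + 29.512 + 0.87096) = 1/31.383 = 0.03186
[CO2*] = α₀ × DIC = 0.03186 × 6.96 = 0.222 mmol/kg

[CO2*] = 0.222 mmol/kg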